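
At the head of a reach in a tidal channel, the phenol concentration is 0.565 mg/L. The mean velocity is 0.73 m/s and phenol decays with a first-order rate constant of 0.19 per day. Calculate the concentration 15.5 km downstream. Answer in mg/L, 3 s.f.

0.539 mg/L

Travel time t = 15.5 km / 0.73 m/s = 1.55e+04/0.73 = 2.123e+04 s = 0.2458 d.
First-order decay: C = 0.565·exp(−0.19·0.2458) = 0.565·0.9544 = 0.5392 mg/L.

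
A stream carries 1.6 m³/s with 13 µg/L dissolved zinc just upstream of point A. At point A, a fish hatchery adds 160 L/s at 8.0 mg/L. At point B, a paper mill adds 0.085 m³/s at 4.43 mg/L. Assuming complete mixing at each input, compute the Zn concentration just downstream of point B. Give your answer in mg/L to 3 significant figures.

0.909 mg/L

13 µg/L = 0.013 mg/L.
160 L/s = 0.16 m³/s.
After input A: C = (1.6·0.013 + 0.16·8) / 1.76 = 0.7391 mg/L.
After input B: C = (1.76·0.7391 + 0.085·4.43) / 1.845 = 0.9091 mg/L.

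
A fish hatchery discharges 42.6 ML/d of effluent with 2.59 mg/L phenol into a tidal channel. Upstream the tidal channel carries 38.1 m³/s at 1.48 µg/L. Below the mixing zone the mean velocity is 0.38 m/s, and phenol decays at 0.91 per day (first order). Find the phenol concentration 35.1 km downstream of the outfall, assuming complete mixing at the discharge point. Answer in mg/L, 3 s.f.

42.6 ML/d = 0.4931 m³/s.
1.48 µg/L = 0.00148 mg/L.
After complete mixing, C₀ = (0.4931·2.59 + 38.1·0.00148) / 38.59 = 0.03455 mg/L.
Travel time t = 3.51e+04 m / 0.38 m/s = 9.237e+04 s = 1.069 d.
C = 0.03455·exp(−0.91·1.069) = 0.03455·0.378 = 0.01306 mg/L.

0.0131 mg/L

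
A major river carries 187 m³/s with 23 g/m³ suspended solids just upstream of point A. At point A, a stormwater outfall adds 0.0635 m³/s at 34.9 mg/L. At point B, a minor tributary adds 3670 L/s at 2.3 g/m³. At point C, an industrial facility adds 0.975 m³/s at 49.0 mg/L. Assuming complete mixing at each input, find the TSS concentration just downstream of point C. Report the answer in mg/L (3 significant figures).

After input A: C = (187·23 + 0.0635·34.9) / 187.1 = 23 mg/L.
3670 L/s = 3.67 m³/s.
After input B: C = (187.1·23 + 3.67·2.3) / 190.7 = 22.61 mg/L.
After input C: C = (190.7·22.61 + 0.975·49) / 191.7 = 22.74 mg/L.

22.7 mg/L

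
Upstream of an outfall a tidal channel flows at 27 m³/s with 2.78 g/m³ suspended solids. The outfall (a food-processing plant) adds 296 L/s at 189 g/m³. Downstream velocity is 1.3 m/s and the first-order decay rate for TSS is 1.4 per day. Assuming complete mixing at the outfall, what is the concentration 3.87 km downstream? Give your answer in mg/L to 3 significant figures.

296 L/s = 0.296 m³/s.
After complete mixing, C₀ = (0.296·189 + 27·2.78) / 27.3 = 4.799 mg/L.
Travel time t = 3870 m / 1.3 m/s = 2977 s = 0.03446 d.
C = 4.799·exp(−1.4·0.03446) = 4.799·0.9529 = 4.573 mg/L.

4.57 mg/L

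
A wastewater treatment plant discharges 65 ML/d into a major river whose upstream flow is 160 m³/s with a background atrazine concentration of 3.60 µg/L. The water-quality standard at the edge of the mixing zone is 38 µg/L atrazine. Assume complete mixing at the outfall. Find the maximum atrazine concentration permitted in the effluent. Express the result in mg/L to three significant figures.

7.35 mg/L

65 ML/d = 0.7523 m³/s.
3.60 µg/L = 0.0036 mg/L.
38 µg/L = 0.038 mg/L.
Mass balance: 0.038·160.8 = 0.7523·Cₑ + 160·0.0036.
Cₑ = (6.109 − 0.576) / 0.7523 = 7.354 mg/L.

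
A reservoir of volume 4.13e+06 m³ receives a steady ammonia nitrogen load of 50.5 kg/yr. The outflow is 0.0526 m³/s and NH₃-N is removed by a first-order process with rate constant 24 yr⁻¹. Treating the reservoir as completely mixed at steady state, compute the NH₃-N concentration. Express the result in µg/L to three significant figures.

0.501 µg/L

Outflow Q = 0.0526 m³/s × 3.156e+07 s/yr = 1.66e+06 m³/yr.
Steady-state CSTR mass balance: W = Q·C + k·V·C, so C = W/(Q + kV).
Q + kV = 1.66e+06 + 24·4.13e+06 = 1.008e+08 m³/yr.
C = 50.5/1.008e+08 = 5.011e-07 kg/m³ = 0.0005011 mg/L = 0.5011 µg/L.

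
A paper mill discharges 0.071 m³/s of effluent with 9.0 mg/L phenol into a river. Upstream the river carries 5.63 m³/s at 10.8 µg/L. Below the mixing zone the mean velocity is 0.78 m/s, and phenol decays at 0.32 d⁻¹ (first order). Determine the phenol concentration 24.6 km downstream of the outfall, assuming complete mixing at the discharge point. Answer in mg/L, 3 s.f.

10.8 µg/L = 0.0108 mg/L.
After complete mixing, C₀ = (0.071·9 + 5.63·0.0108) / 5.701 = 0.1228 mg/L.
Travel time t = 2.46e+04 m / 0.78 m/s = 3.154e+04 s = 0.365 d.
C = 0.1228·exp(−0.32·0.365) = 0.1228·0.8898 = 0.1092 mg/L.

0.109 mg/L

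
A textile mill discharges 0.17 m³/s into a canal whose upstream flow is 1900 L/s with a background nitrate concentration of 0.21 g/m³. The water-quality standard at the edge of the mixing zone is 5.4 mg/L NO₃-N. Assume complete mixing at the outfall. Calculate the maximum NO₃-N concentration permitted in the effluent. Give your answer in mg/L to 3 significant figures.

63.4 mg/L

1900 L/s = 1.9 m³/s.
Mass balance: 5.4·2.07 = 0.17·Cₑ + 1.9·0.21.
Cₑ = (11.18 − 0.399) / 0.17 = 63.41 mg/L.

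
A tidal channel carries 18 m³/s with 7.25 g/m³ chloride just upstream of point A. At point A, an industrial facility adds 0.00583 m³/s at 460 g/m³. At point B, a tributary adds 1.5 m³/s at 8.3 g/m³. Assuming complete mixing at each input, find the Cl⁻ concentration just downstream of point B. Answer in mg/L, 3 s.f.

After input A: C = (18·7.25 + 0.00583·460) / 18.01 = 7.397 mg/L.
After input B: C = (18.01·7.397 + 1.5·8.3) / 19.51 = 7.466 mg/L.

7.47 mg/L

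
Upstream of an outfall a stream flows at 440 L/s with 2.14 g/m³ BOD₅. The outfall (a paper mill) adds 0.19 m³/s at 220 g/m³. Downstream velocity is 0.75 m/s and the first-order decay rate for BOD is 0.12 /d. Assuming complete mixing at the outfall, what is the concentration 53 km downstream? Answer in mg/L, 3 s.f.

61.5 mg/L

440 L/s = 0.44 m³/s.
After complete mixing, C₀ = (0.19·220 + 0.44·2.14) / 0.63 = 67.84 mg/L.
Travel time t = 5.3e+04 m / 0.75 m/s = 7.067e+04 s = 0.8179 d.
C = 67.84·exp(−0.12·0.8179) = 67.84·0.9065 = 61.5 mg/L.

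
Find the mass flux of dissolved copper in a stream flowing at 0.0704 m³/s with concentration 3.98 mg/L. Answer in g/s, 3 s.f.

Mass flux = Q·C = 0.0704 m³/s × 3.98 g/m³ = 0.2802 g/s.

0.280 g/s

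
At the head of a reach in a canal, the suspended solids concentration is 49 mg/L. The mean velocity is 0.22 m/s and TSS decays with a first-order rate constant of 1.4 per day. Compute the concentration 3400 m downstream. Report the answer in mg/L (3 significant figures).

Travel time t = 3400 m / 0.22 m/s = 3400/0.22 = 1.545e+04 s = 0.1789 d.
First-order decay: C = 49·exp(−1.4·0.1789) = 49·0.7785 = 38.15 mg/L.

38.1 mg/L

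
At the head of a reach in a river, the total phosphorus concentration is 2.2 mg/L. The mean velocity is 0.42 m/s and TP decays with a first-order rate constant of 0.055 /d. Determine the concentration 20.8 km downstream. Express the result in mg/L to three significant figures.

Travel time t = 20.8 km / 0.42 m/s = 2.08e+04/0.42 = 4.952e+04 s = 0.5732 d.
First-order decay: C = 2.2·exp(−0.055·0.5732) = 2.2·0.969 = 2.132 mg/L.

2.13 mg/L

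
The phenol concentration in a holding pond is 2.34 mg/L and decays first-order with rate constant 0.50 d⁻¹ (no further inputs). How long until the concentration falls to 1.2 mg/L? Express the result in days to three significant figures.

t = ln(C₀/C)/k = ln(2.34/1.2)/0.50 = 0.6678/0.50 = 1.336 d.

1.34 d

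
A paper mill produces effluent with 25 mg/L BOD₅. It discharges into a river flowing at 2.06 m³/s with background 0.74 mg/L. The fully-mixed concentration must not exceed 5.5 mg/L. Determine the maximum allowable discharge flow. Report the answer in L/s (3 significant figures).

Mass balance at complete mixing: C_std·(Q_w + Q_r) = Q_w·C_e + Q_r·C_b.
Rearranging, Q_w = Q_r·(C_std − C_b)/(C_e − C_std) = 2.06·(5.5 − 0.74) / (25 − 5.5) = 0.5029 m³/s.
= 502.9 L/s.

503 L/s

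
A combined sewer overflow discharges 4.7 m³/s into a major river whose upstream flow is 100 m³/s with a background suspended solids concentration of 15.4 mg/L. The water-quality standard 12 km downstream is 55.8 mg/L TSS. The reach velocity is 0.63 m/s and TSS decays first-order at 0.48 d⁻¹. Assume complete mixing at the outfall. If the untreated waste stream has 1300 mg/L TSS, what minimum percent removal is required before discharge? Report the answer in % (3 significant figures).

Travel time to the compliance point: t = 1.2e+04/0.63 = 1.905e+04 s = 0.2205 d; decay factor exp(−0.48·0.2205) = 0.8996.
So the concentration just after mixing may be at most 55.8/0.8996 = 62.03 mg/L.
Mass balance: 62.03·104.7 = 4.7·Cₑ + 100·15.4.
Cₑ = (6494 − 1540) / 4.7 = 1054 mg/L.
Required removal = 1 − 1054/1300 = 18.91 %.

18.9 %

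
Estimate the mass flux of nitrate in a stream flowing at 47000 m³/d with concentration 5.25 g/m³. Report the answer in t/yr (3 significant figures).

47000 m³/d = 0.544 m³/s.
Mass flux = Q·C = 0.544 m³/s × 5.25 g/m³ = 2.856 g/s.
= 2.856 g/s × 31.56 = 90.13 t/yr.

90.1 t/yr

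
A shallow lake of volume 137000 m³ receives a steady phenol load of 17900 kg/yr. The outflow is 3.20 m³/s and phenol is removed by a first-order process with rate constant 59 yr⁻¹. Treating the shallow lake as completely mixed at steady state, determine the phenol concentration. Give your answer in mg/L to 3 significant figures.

Outflow Q = 3.20 m³/s × 3.156e+07 s/yr = 1.01e+08 m³/yr.
Steady-state CSTR mass balance: W = Q·C + k·V·C, so C = W/(Q + kV).
Q + kV = 1.01e+08 + 59·137000 = 1.091e+08 m³/yr.
C = 17900/1.091e+08 = 0.0001641 kg/m³ = 0.1641 mg/L.

0.164 mg/L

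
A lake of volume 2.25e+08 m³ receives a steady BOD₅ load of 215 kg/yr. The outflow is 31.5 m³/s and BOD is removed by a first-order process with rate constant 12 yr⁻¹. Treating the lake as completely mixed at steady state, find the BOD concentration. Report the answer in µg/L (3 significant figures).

0.0582 µg/L

Outflow Q = 31.5 m³/s × 3.156e+07 s/yr = 9.941e+08 m³/yr.
Steady-state CSTR mass balance: W = Q·C + k·V·C, so C = W/(Q + kV).
Q + kV = 9.941e+08 + 12·2.25e+08 = 3.694e+09 m³/yr.
C = 215/3.694e+09 = 5.82e-08 kg/m³ = 5.82e-05 mg/L = 0.0582 µg/L.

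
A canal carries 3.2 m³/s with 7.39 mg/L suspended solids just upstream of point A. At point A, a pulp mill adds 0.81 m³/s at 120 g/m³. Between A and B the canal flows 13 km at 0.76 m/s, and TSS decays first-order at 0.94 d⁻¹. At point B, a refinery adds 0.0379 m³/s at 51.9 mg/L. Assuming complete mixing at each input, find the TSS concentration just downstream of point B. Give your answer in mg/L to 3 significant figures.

25.3 mg/L

After input A: C = (3.2·7.39 + 0.81·120) / 4.01 = 30.14 mg/L.
Over the 13 km reach to input B (t = 1.711e+04 s = 0.198 d), decay gives C = 30.14·exp(−0.94·0.198) = 25.02 mg/L.
After input B: C = (4.01·25.02 + 0.0379·51.9) / 4.048 = 25.27 mg/L.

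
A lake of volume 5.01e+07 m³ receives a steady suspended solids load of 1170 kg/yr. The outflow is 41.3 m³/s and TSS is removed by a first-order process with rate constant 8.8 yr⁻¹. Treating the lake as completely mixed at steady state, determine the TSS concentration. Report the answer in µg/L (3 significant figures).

Outflow Q = 41.3 m³/s × 3.156e+07 s/yr = 1.303e+09 m³/yr.
Steady-state CSTR mass balance: W = Q·C + k·V·C, so C = W/(Q + kV).
Q + kV = 1.303e+09 + 8.8·5.01e+07 = 1.744e+09 m³/yr.
C = 1170/1.744e+09 = 6.708e-07 kg/m³ = 0.0006708 mg/L = 0.6708 µg/L.

0.671 µg/L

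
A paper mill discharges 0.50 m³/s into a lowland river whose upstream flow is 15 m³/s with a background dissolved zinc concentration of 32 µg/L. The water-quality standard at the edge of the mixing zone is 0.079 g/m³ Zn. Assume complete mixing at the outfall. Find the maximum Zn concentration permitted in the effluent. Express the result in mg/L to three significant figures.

1.49 mg/L

32 µg/L = 0.032 mg/L.
Mass balance: 0.079·15.5 = 0.5·Cₑ + 15·0.032.
Cₑ = (1.224 − 0.48) / 0.5 = 1.489 mg/L.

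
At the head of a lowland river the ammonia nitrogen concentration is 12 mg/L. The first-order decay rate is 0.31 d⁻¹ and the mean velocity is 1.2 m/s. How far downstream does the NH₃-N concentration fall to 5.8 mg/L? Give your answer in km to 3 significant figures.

243 km

From C = C₀·e^(−kt), t = ln(C₀/C)/k = ln(12/5.8)/0.31 = 0.727/0.31 = 2.345 d.
Distance = v·t = 1.2 m/s × 2.026e+05 s = 2.432e+05 m = 243.2 km.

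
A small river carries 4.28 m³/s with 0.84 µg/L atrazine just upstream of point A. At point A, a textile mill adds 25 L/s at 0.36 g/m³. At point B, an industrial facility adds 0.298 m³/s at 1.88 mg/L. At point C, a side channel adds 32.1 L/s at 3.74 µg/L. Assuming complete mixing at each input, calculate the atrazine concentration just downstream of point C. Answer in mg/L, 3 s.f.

0.124 mg/L

0.84 µg/L = 0.00084 mg/L.
25 L/s = 0.025 m³/s.
After input A: C = (4.28·0.00084 + 0.025·0.36) / 4.305 = 0.002926 mg/L.
After input B: C = (4.305·0.002926 + 0.298·1.88) / 4.603 = 0.1244 mg/L.
32.1 L/s = 0.0321 m³/s.
3.74 µg/L = 0.00374 mg/L.
After input C: C = (4.603·0.1244 + 0.0321·0.00374) / 4.635 = 0.1236 mg/L.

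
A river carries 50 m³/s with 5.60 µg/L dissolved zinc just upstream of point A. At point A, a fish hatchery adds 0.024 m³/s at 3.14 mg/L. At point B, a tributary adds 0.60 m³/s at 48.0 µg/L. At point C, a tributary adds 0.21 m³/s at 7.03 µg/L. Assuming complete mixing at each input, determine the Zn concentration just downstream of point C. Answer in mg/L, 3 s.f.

5.60 µg/L = 0.0056 mg/L.
After input A: C = (50·0.0056 + 0.024·3.14) / 50.02 = 0.007104 mg/L.
48.0 µg/L = 0.048 mg/L.
After input B: C = (50.02·0.007104 + 0.6·0.048) / 50.62 = 0.007588 mg/L.
7.03 µg/L = 0.00703 mg/L.
After input C: C = (50.62·0.007588 + 0.21·0.00703) / 50.83 = 0.007586 mg/L.

0.00759 mg/L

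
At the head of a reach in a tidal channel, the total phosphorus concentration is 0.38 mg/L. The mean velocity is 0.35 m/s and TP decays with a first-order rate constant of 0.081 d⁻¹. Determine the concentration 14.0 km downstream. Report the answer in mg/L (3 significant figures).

0.366 mg/L

Travel time t = 14.0 km / 0.35 m/s = 1.4e+04/0.35 = 4e+04 s = 0.463 d.
First-order decay: C = 0.38·exp(−0.081·0.463) = 0.38·0.9632 = 0.366 mg/L.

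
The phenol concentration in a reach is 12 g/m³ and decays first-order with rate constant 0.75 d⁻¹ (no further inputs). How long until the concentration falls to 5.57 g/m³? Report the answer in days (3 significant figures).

1.02 d

t = ln(C₀/C)/k = ln(12/5.57)/0.75 = 0.7675/0.75 = 1.023 d.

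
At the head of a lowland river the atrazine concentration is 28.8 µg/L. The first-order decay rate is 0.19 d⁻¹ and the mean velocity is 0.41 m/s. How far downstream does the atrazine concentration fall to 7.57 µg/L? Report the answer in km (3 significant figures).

From C = C₀·e^(−kt), t = ln(C₀/C)/k = ln(28.8/7.57)/0.19 = 1.336/0.19 = 7.033 d.
Distance = v·t = 0.41 m/s × 6.076e+05 s = 2.491e+05 m = 249.1 km.

249 km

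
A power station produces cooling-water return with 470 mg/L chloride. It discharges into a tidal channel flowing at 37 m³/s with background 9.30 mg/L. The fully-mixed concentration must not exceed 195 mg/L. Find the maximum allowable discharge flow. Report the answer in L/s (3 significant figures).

Mass balance at complete mixing: C_std·(Q_w + Q_r) = Q_w·C_e + Q_r·C_b.
Rearranging, Q_w = Q_r·(C_std − C_b)/(C_e − C_std) = 37·(195 − 9.3) / (470 − 195) = 24.99 m³/s.
= 2.499e+04 L/s.

25000 L/s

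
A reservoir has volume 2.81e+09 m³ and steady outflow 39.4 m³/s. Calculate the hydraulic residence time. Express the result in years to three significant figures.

Q = 39.4 m³/s × 3.156e+07 s/yr = 1.243e+09 m³/yr.
Hydraulic residence time τ = V/Q = 2.81e+09/1.243e+09 = 2.26 yr.

2.26 yr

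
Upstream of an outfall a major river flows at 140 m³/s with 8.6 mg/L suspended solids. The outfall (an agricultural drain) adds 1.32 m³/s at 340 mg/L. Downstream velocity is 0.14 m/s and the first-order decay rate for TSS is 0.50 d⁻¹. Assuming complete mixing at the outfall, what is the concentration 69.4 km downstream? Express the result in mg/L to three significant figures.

0.664 mg/L

After complete mixing, C₀ = (1.32·340 + 140·8.6) / 141.3 = 11.7 mg/L.
Travel time t = 6.94e+04 m / 0.14 m/s = 4.957e+05 s = 5.737 d.
C = 11.7·exp(−0.50·5.737) = 11.7·0.05677 = 0.664 mg/L.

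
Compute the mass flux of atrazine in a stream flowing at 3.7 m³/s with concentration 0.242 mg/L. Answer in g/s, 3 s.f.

Mass flux = Q·C = 3.7 m³/s × 0.242 g/m³ = 0.8954 g/s.

0.895 g/s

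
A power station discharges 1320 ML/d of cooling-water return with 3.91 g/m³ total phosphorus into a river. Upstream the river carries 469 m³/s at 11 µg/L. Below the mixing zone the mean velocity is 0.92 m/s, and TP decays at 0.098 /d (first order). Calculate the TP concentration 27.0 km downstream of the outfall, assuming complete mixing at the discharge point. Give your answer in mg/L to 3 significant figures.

1320 ML/d = 15.28 m³/s.
11 µg/L = 0.011 mg/L.
After complete mixing, C₀ = (15.28·3.91 + 469·0.011) / 484.3 = 0.134 mg/L.
Travel time t = 2.7e+04 m / 0.92 m/s = 2.935e+04 s = 0.3397 d.
C = 0.134·exp(−0.098·0.3397) = 0.134·0.9673 = 0.1296 mg/L.

0.130 mg/L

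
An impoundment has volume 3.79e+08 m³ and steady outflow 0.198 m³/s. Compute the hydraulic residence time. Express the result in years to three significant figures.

60.7 yr

Q = 0.198 m³/s × 3.156e+07 s/yr = 6.248e+06 m³/yr.
Hydraulic residence time τ = V/Q = 3.79e+08/6.248e+06 = 60.66 yr.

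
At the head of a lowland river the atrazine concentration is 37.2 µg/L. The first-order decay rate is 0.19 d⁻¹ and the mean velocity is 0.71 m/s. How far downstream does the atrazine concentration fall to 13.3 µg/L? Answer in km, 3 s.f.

From C = C₀·e^(−kt), t = ln(C₀/C)/k = ln(37.2/13.3)/0.19 = 1.029/0.19 = 5.413 d.
Distance = v·t = 0.71 m/s × 4.677e+05 s = 3.321e+05 m = 332.1 km.

332 km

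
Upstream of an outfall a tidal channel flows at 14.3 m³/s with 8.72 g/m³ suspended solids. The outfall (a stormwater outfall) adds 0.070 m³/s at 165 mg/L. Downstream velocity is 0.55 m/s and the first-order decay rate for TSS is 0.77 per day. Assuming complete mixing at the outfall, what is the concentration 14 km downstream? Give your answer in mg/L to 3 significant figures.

After complete mixing, C₀ = (0.07·165 + 14.3·8.72) / 14.37 = 9.481 mg/L.
Travel time t = 1.4e+04 m / 0.55 m/s = 2.545e+04 s = 0.2946 d.
C = 9.481·exp(−0.77·0.2946) = 9.481·0.797 = 7.557 mg/L.

7.56 mg/L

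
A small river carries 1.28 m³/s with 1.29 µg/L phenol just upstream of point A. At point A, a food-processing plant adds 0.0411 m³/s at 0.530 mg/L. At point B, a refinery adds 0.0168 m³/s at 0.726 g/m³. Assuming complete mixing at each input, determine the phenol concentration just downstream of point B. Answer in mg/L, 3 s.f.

0.0266 mg/L

1.29 µg/L = 0.00129 mg/L.
After input A: C = (1.28·0.00129 + 0.0411·0.53) / 1.321 = 0.01774 mg/L.
After input B: C = (1.321·0.01774 + 0.0168·0.726) / 1.338 = 0.02663 mg/L.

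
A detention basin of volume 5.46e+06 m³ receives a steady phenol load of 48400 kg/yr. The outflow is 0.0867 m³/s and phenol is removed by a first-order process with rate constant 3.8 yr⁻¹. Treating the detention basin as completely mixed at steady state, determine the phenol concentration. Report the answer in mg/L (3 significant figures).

2.06 mg/L

Outflow Q = 0.0867 m³/s × 3.156e+07 s/yr = 2.736e+06 m³/yr.
Steady-state CSTR mass balance: W = Q·C + k·V·C, so C = W/(Q + kV).
Q + kV = 2.736e+06 + 3.8·5.46e+06 = 2.348e+07 m³/yr.
C = 48400/2.348e+07 = 0.002061 kg/m³ = 2.061 mg/L.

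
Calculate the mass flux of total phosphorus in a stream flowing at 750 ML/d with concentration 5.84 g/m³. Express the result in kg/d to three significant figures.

4380 kg/d

750 ML/d = 8.681 m³/s.
Mass flux = Q·C = 8.681 m³/s × 5.84 g/m³ = 50.69 g/s.
= 50.69 g/s × 86.4 = 4380 kg/d.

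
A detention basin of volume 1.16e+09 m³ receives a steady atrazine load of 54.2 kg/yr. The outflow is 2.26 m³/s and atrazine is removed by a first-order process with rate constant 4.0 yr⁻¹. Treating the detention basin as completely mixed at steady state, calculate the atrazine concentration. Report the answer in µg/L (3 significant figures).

Outflow Q = 2.26 m³/s × 3.156e+07 s/yr = 7.132e+07 m³/yr.
Steady-state CSTR mass balance: W = Q·C + k·V·C, so C = W/(Q + kV).
Q + kV = 7.132e+07 + 4.0·1.16e+09 = 4.711e+09 m³/yr.
C = 54.2/4.711e+09 = 1.15e-08 kg/m³ = 1.15e-05 mg/L = 0.0115 µg/L.

0.0115 µg/L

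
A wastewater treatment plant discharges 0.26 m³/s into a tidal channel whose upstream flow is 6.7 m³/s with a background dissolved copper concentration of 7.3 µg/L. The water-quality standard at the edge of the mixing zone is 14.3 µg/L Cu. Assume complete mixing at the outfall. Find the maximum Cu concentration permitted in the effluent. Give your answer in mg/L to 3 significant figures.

0.195 mg/L

7.3 µg/L = 0.0073 mg/L.
14.3 µg/L = 0.0143 mg/L.
Mass balance: 0.0143·6.96 = 0.26·Cₑ + 6.7·0.0073.
Cₑ = (0.09953 − 0.04891) / 0.26 = 0.1947 mg/L.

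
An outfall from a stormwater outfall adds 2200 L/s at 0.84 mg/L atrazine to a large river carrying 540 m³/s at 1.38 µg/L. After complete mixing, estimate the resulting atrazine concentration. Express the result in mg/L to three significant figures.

0.00478 mg/L

2200 L/s = 2.2 m³/s.
1.38 µg/L = 0.00138 mg/L.
Flow-weighted mixing gives C = (2.2·0.84 + 540·0.00138) / (2.2 + 540) = 2.593/542.2 = 0.004783 mg/L.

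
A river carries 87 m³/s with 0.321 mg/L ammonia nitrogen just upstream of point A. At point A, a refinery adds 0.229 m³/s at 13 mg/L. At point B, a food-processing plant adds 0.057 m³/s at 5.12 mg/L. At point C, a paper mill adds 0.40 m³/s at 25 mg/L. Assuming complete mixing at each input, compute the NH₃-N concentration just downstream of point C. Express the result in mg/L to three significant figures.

After input A: C = (87·0.321 + 0.229·13) / 87.23 = 0.3543 mg/L.
After input B: C = (87.23·0.3543 + 0.057·5.12) / 87.29 = 0.3574 mg/L.
After input C: C = (87.29·0.3574 + 0.4·25) / 87.69 = 0.4698 mg/L.

0.470 mg/L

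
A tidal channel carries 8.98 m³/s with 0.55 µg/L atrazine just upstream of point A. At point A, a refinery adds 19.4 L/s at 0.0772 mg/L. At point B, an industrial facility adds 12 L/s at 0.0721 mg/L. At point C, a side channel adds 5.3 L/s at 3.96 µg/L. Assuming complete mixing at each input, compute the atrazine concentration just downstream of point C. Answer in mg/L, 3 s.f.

0.55 µg/L = 0.00055 mg/L.
19.4 L/s = 0.0194 m³/s.
After input A: C = (8.98·0.00055 + 0.0194·0.0772) / 8.999 = 0.0007152 mg/L.
12 L/s = 0.012 m³/s.
After input B: C = (8.999·0.0007152 + 0.012·0.0721) / 9.011 = 0.0008103 mg/L.
5.3 L/s = 0.0053 m³/s.
3.96 µg/L = 0.00396 mg/L.
After input C: C = (9.011·0.0008103 + 0.0053·0.00396) / 9.017 = 0.0008121 mg/L.

0.000812 mg/L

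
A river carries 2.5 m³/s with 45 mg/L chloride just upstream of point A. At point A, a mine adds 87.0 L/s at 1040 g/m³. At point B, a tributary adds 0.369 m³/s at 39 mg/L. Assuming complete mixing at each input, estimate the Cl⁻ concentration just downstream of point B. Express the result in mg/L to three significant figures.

87.0 L/s = 0.087 m³/s.
After input A: C = (2.5·45 + 0.087·1040) / 2.587 = 78.46 mg/L.
After input B: C = (2.587·78.46 + 0.369·39) / 2.956 = 73.54 mg/L.

73.5 mg/L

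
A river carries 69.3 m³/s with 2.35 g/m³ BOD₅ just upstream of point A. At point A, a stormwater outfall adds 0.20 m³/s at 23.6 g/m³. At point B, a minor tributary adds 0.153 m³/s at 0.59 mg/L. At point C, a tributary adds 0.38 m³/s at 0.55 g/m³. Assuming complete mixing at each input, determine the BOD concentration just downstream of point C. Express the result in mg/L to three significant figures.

After input A: C = (69.3·2.35 + 0.2·23.6) / 69.5 = 2.411 mg/L.
After input B: C = (69.5·2.411 + 0.153·0.59) / 69.65 = 2.407 mg/L.
After input C: C = (69.65·2.407 + 0.38·0.55) / 70.03 = 2.397 mg/L.

2.40 mg/L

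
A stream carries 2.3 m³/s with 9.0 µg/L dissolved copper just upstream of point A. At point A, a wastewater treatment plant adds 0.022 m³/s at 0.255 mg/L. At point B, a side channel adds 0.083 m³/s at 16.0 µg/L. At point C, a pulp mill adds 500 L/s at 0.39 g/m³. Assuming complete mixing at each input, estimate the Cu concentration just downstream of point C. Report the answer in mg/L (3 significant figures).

0.0766 mg/L

9.0 µg/L = 0.009 mg/L.
After input A: C = (2.3·0.009 + 0.022·0.255) / 2.322 = 0.01133 mg/L.
16.0 µg/L = 0.016 mg/L.
After input B: C = (2.322·0.01133 + 0.083·0.016) / 2.405 = 0.01149 mg/L.
500 L/s = 0.5 m³/s.
After input C: C = (2.405·0.01149 + 0.5·0.39) / 2.905 = 0.07664 mg/L.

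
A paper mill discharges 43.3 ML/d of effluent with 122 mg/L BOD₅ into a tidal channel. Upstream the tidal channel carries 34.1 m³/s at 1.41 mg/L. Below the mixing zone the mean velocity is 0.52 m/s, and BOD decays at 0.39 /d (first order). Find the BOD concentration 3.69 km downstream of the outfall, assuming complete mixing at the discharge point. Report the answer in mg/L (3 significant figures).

3.06 mg/L

43.3 ML/d = 0.5012 m³/s.
After complete mixing, C₀ = (0.5012·122 + 34.1·1.41) / 34.6 = 3.157 mg/L.
Travel time t = 3690 m / 0.52 m/s = 7096 s = 0.08213 d.
C = 3.157·exp(−0.39·0.08213) = 3.157·0.9685 = 3.057 mg/L.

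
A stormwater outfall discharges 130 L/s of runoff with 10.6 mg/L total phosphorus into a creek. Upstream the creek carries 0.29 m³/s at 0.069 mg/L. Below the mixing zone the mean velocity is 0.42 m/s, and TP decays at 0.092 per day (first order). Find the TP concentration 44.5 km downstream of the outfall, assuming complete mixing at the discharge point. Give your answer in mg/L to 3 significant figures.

130 L/s = 0.13 m³/s.
After complete mixing, C₀ = (0.13·10.6 + 0.29·0.069) / 0.42 = 3.329 mg/L.
Travel time t = 4.45e+04 m / 0.42 m/s = 1.06e+05 s = 1.226 d.
C = 3.329·exp(−0.092·1.226) = 3.329·0.8933 = 2.973 mg/L.

2.97 mg/L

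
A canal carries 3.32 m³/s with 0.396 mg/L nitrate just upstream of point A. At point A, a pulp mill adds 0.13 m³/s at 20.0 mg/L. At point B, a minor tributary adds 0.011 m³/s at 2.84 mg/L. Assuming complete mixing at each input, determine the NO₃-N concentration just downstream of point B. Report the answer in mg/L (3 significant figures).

After input A: C = (3.32·0.396 + 0.13·20) / 3.45 = 1.135 mg/L.
After input B: C = (3.45·1.135 + 0.011·2.84) / 3.461 = 1.14 mg/L.

1.14 mg/L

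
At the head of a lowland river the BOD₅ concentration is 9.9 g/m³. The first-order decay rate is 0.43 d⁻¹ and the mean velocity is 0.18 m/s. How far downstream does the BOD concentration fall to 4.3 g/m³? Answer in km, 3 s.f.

From C = C₀·e^(−kt), t = ln(C₀/C)/k = ln(9.9/4.3)/0.43 = 0.8339/0.43 = 1.939 d.
Distance = v·t = 0.18 m/s × 1.676e+05 s = 3.016e+04 m = 30.16 km.

30.2 km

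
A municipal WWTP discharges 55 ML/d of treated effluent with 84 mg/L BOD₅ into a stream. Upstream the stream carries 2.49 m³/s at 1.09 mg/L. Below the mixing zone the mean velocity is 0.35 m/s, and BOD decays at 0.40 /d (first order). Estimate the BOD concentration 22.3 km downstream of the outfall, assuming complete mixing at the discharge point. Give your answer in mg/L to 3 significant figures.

55 ML/d = 0.6366 m³/s.
After complete mixing, C₀ = (0.6366·84 + 2.49·1.09) / 3.127 = 17.97 mg/L.
Travel time t = 2.23e+04 m / 0.35 m/s = 6.371e+04 s = 0.7374 d.
C = 17.97·exp(−0.40·0.7374) = 17.97·0.7446 = 13.38 mg/L.

13.4 mg/L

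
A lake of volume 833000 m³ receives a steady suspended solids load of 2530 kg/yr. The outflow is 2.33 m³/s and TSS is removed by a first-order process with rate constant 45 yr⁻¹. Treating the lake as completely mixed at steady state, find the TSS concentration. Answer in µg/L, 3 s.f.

Outflow Q = 2.33 m³/s × 3.156e+07 s/yr = 7.353e+07 m³/yr.
Steady-state CSTR mass balance: W = Q·C + k·V·C, so C = W/(Q + kV).
Q + kV = 7.353e+07 + 45·833000 = 1.11e+08 m³/yr.
C = 2530/1.11e+08 = 2.279e-05 kg/m³ = 0.02279 mg/L = 22.79 µg/L.

22.8 µg/L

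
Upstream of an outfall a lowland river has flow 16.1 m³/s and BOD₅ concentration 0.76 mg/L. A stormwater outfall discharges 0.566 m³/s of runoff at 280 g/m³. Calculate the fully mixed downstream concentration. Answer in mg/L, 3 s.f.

By mass balance at complete mixing, C = (0.566·280 + 16.1·0.76) / (0.566 + 16.1) = 170.7/16.67 = 10.24 mg/L.

10.2 mg/L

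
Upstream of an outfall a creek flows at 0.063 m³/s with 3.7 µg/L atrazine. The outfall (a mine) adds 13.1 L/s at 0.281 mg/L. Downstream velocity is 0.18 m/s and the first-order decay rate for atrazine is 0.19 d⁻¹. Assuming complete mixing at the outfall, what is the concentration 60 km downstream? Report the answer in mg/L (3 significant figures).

0.0247 mg/L

13.1 L/s = 0.0131 m³/s.
3.7 µg/L = 0.0037 mg/L.
After complete mixing, C₀ = (0.0131·0.281 + 0.063·0.0037) / 0.0761 = 0.05143 mg/L.
Travel time t = 6e+04 m / 0.18 m/s = 3.333e+05 s = 3.858 d.
C = 0.05143·exp(−0.19·3.858) = 0.05143·0.4805 = 0.02471 mg/L.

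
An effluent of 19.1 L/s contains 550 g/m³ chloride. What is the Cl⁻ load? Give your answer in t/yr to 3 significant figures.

19.1 L/s = 0.0191 m³/s.
Mass flux = Q·C = 0.0191 m³/s × 550 g/m³ = 10.51 g/s.
= 10.51 g/s × 31.56 = 331.5 t/yr.

332 t/yr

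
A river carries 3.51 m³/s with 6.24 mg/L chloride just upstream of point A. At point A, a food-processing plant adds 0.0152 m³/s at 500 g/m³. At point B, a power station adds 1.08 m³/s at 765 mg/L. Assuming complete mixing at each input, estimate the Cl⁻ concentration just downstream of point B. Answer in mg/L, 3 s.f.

186 mg/L

After input A: C = (3.51·6.24 + 0.0152·500) / 3.525 = 8.369 mg/L.
After input B: C = (3.525·8.369 + 1.08·765) / 4.605 = 185.8 mg/L.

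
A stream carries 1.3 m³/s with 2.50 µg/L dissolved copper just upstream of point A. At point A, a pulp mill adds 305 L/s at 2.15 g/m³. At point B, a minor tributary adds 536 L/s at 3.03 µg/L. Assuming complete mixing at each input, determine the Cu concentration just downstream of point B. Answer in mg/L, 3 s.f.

0.309 mg/L

2.50 µg/L = 0.0025 mg/L.
305 L/s = 0.305 m³/s.
After input A: C = (1.3·0.0025 + 0.305·2.15) / 1.605 = 0.4106 mg/L.
536 L/s = 0.536 m³/s.
3.03 µg/L = 0.00303 mg/L.
After input B: C = (1.605·0.4106 + 0.536·0.00303) / 2.141 = 0.3086 mg/L.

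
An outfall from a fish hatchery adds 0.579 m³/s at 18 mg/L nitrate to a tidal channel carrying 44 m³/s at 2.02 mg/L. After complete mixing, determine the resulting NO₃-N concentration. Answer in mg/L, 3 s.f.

2.23 mg/L

By mass balance at complete mixing, C = (0.579·18 + 44·2.02) / (0.579 + 44) = 99.3/44.58 = 2.228 mg/L.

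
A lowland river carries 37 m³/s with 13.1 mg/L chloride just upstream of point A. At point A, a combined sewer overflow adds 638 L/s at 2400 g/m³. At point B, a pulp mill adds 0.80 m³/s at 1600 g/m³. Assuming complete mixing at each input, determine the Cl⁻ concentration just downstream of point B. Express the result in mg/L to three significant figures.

638 L/s = 0.638 m³/s.
After input A: C = (37·13.1 + 0.638·2400) / 37.64 = 53.56 mg/L.
After input B: C = (37.64·53.56 + 0.8·1600) / 38.44 = 85.75 mg/L.

85.7 mg/L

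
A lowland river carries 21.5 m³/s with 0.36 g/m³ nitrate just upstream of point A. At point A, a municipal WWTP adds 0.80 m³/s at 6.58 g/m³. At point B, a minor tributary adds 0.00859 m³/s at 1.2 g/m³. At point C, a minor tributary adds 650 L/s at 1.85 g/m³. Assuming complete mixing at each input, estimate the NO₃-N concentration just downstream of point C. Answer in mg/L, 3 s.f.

0.619 mg/L

After input A: C = (21.5·0.36 + 0.8·6.58) / 22.3 = 0.5831 mg/L.
After input B: C = (22.3·0.5831 + 0.00859·1.2) / 22.31 = 0.5834 mg/L.
650 L/s = 0.65 m³/s.
After input C: C = (22.31·0.5834 + 0.65·1.85) / 22.96 = 0.6192 mg/L.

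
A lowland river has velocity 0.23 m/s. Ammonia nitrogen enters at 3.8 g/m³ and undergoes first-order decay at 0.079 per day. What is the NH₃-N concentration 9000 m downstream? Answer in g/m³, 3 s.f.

3.67 g/m³

Travel time t = 9000 m / 0.23 m/s = 9000/0.23 = 3.913e+04 s = 0.4529 d.
First-order decay: C = 3.8·exp(−0.079·0.4529) = 3.8·0.9649 = 3.666 g/m³.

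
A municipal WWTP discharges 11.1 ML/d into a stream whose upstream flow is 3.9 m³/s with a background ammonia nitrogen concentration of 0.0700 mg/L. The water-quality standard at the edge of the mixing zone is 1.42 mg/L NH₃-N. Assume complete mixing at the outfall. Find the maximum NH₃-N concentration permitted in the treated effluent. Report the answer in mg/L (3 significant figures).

42.4 mg/L

11.1 ML/d = 0.1285 m³/s.
Mass balance: 1.42·4.028 = 0.1285·Cₑ + 3.9·0.07.
Cₑ = (5.72 − 0.273) / 0.1285 = 42.4 mg/L.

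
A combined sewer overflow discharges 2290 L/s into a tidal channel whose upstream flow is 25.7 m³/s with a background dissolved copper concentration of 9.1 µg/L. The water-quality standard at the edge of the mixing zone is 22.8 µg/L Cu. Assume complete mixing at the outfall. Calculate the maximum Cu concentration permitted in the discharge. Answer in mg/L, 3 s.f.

2290 L/s = 2.29 m³/s.
9.1 µg/L = 0.0091 mg/L.
22.8 µg/L = 0.0228 mg/L.
Mass balance: 0.0228·27.99 = 2.29·Cₑ + 25.7·0.0091.
Cₑ = (0.6382 − 0.2339) / 2.29 = 0.1766 mg/L.

0.177 mg/L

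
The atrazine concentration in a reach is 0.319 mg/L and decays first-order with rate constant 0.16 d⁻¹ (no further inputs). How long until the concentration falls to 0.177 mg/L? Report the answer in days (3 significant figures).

t = ln(C₀/C)/k = ln(0.319/0.177)/0.16 = 0.589/0.16 = 3.682 d.

3.68 d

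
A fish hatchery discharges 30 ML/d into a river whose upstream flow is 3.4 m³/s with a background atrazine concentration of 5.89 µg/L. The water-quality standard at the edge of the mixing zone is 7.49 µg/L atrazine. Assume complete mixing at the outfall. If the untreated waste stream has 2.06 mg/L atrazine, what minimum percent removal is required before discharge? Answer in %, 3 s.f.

98.9 %

30 ML/d = 0.3472 m³/s.
5.89 µg/L = 0.00589 mg/L.
7.49 µg/L = 0.00749 mg/L.
Mass balance: 0.00749·3.747 = 0.3472·Cₑ + 3.4·0.00589.
Cₑ = (0.02807 − 0.02003) / 0.3472 = 0.02316 mg/L.
Required removal = 1 − 0.02316/2.06 = 98.88 %.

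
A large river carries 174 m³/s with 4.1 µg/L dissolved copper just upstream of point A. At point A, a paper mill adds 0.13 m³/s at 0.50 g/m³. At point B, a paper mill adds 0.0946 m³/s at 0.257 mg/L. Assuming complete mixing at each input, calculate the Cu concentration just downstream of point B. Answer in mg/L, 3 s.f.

0.00461 mg/L

4.1 µg/L = 0.0041 mg/L.
After input A: C = (174·0.0041 + 0.13·0.5) / 174.1 = 0.00447 mg/L.
After input B: C = (174.1·0.00447 + 0.0946·0.257) / 174.2 = 0.004607 mg/L.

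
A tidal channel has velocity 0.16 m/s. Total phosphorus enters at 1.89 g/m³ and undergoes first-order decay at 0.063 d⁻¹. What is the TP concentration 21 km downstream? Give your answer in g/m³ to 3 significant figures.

1.72 g/m³

Travel time t = 21 km / 0.16 m/s = 2.1e+04/0.16 = 1.312e+05 s = 1.519 d.
First-order decay: C = 1.89·exp(−0.063·1.519) = 1.89·0.9087 = 1.718 g/m³.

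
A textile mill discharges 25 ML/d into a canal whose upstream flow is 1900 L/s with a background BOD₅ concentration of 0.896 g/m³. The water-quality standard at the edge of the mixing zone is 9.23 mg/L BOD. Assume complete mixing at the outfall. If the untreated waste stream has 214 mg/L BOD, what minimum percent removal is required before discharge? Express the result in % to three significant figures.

70.1 %

25 ML/d = 0.2894 m³/s.
1900 L/s = 1.9 m³/s.
Mass balance: 9.23·2.189 = 0.2894·Cₑ + 1.9·0.896.
Cₑ = (20.21 − 1.702) / 0.2894 = 63.95 mg/L.
Required removal = 1 − 63.95/214 = 70.11 %.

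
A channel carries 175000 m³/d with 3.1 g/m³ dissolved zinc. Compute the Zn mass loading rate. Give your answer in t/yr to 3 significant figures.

198 t/yr

175000 m³/d = 2.025 m³/s.
Mass flux = Q·C = 2.025 m³/s × 3.1 g/m³ = 6.279 g/s.
= 6.279 g/s × 31.56 = 198.1 t/yr.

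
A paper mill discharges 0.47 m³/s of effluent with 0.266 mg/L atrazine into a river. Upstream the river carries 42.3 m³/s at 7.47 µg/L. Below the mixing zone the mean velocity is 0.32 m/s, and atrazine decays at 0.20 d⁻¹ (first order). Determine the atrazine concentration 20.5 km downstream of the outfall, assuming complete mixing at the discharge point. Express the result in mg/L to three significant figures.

7.47 µg/L = 0.00747 mg/L.
After complete mixing, C₀ = (0.47·0.266 + 42.3·0.00747) / 42.77 = 0.01031 mg/L.
Travel time t = 2.05e+04 m / 0.32 m/s = 6.406e+04 s = 0.7415 d.
C = 0.01031·exp(−0.20·0.7415) = 0.01031·0.8622 = 0.00889 mg/L.

0.00889 mg/L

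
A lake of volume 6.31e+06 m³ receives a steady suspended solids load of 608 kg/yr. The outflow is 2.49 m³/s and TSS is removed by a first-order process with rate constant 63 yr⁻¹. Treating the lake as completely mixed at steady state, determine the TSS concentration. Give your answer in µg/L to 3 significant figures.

1.28 µg/L

Outflow Q = 2.49 m³/s × 3.156e+07 s/yr = 7.858e+07 m³/yr.
Steady-state CSTR mass balance: W = Q·C + k·V·C, so C = W/(Q + kV).
Q + kV = 7.858e+07 + 63·6.31e+06 = 4.761e+08 m³/yr.
C = 608/4.761e+08 = 1.277e-06 kg/m³ = 0.001277 mg/L = 1.277 µg/L.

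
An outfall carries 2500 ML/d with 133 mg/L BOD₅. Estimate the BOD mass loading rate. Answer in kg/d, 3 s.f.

332000 kg/d

2500 ML/d = 28.94 m³/s.
Mass flux = Q·C = 28.94 m³/s × 133 g/m³ = 3848 g/s.
= 3848 g/s × 86.4 = 3.325e+05 kg/d.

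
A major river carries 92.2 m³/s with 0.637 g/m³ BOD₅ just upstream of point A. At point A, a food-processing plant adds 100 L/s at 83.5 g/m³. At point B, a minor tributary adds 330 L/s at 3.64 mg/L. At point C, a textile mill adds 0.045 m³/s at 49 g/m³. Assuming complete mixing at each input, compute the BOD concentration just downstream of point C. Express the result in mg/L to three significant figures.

100 L/s = 0.1 m³/s.
After input A: C = (92.2·0.637 + 0.1·83.5) / 92.3 = 0.7268 mg/L.
330 L/s = 0.33 m³/s.
After input B: C = (92.3·0.7268 + 0.33·3.64) / 92.63 = 0.7372 mg/L.
After input C: C = (92.63·0.7372 + 0.045·49) / 92.67 = 0.7606 mg/L.

0.761 mg/L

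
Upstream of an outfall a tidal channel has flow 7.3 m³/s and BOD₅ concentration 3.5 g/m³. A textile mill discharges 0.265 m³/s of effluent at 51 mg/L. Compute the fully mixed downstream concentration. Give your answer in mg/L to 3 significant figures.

By mass balance at complete mixing, C = (0.265·51 + 7.3·3.5) / (0.265 + 7.3) = 39.06/7.565 = 5.164 mg/L.

5.16 mg/L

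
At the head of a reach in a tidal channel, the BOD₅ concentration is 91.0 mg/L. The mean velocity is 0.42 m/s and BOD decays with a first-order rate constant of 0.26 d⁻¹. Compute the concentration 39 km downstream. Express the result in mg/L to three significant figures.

68.8 mg/L

Travel time t = 39 km / 0.42 m/s = 3.9e+04/0.42 = 9.286e+04 s = 1.075 d.
First-order decay: C = 91.0·exp(−0.26·1.075) = 91.0·0.7562 = 68.82 mg/L.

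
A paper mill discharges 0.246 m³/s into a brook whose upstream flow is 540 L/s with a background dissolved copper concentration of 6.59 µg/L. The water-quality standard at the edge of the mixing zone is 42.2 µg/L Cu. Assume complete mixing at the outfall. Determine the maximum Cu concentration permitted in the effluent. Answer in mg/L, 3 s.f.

0.120 mg/L

540 L/s = 0.54 m³/s.
6.59 µg/L = 0.00659 mg/L.
42.2 µg/L = 0.0422 mg/L.
Mass balance: 0.0422·0.786 = 0.246·Cₑ + 0.54·0.00659.
Cₑ = (0.03317 − 0.003559) / 0.246 = 0.1204 mg/L.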